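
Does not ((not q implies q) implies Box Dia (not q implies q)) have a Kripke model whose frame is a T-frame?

1. not ((not q implies q) implies Box Dia (not q implies q)), u
2. not q implies q, u
3. not Box Dia (not q implies q), u
4. q, u
5. not Dia (not q implies q), v
6. not (not q implies q), v
7. not q, v
Accessibility: uRu, uRv, vRv

Yes, satisfiable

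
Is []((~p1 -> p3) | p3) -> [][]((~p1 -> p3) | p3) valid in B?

Invalid (countermodel exists)

Tableau for the negation ~([]((~p1 -> p3) | p3) -> [][]((~p1 -> p3) | p3)):
1. ~([]((~p1 -> p3) | p3) -> [][]((~p1 -> p3) | p3)), 0
2. []((~p1 -> p3) | p3), 0   [~->-rule on 1]
3. ~[][]((~p1 -> p3) | p3), 0   [~->-rule on 1]
4. (~p1 -> p3) | p3, 0   [[]-rule on 2 via 0R0]
5. p3, 0   [|-rule on 4 (branches; this branch)]
6. ~[]((~p1 -> p3) | p3), 1   [~[]-rule on 3: fresh world 1, 0R1]
7. (~p1 -> p3) | p3, 1   [[]-rule on 2 via 0R1]
8. p3, 1   [|-rule on 7 (branches; this branch)]
9. ~((~p1 -> p3) | p3), 2   [~[]-rule on 6: fresh world 2, 1R2]
10. ~(~p1 -> p3), 2   [~|-rule on 9]
11. ~p3, 2   [~|-rule on 9]
12. ~p1, 2   [~->-rule on 10]
Accessibility: 0R0, 0R1, 1R0, 1R1, 1R2, 2R1, 2R2
The negation has an open branch (countermodel exists).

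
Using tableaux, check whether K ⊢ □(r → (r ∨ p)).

Valid in K

Tableau for the negation ¬□(r → (r ∨ p)):
1. ¬□(r → (r ∨ p)), 0
2. ¬(r → (r ∨ p)), 1
3. r, 1
4. ¬(r ∨ p), 1
5. ¬r, 1
6. ¬p, 1
Accessibility: 0R1
Branch closes: r and ¬r both at 1.
All branches of the negation close; one closing branch shown above.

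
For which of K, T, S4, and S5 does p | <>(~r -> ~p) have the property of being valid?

T, S4, S5

K-tableau for the negation ~(p | <>(~r -> ~p)):
1. ~(p | <>(~r -> ~p)), u
2. ~p, u
3. ~<>(~r -> ~p), u
Complete open branch: countermodel on a K-frame, so not valid in K.
T-tableau for the negation ~(p | <>(~r -> ~p)):
1. ~(p | <>(~r -> ~p)), u
2. ~p, u
3. ~<>(~r -> ~p), u
4. ~(~r -> ~p), u
5. ~r, u
6. p, u
Accessibility: uRu
Branch closes: p and ~p both at u.
Every branch closes (one shown): valid in T, hence also in S4, S5 (every theorem of T is a theorem of S4 and S5).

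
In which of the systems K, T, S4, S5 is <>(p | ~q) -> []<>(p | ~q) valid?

S4-tableau for the negation ~(<>(p | ~q) -> []<>(p | ~q)):
1. ~(<>(p | ~q) -> []<>(p | ~q)), u
2. <>(p | ~q), u
3. ~[]<>(p | ~q), u
4. p | ~q, v
5. ~q, v
6. ~<>(p | ~q), w
7. ~(p | ~q), w
8. ~p, w
9. q, w
Accessibility: uRu, uRv, uRw, vRv, wRw
Complete open branch: countermodel on an S4-frame, so not valid in S4, nor in K, T (the same frame is also a K-frame and a T-frame).
S5-tableau for the negation ~(<>(p | ~q) -> []<>(p | ~q)):
1. ~(<>(p | ~q) -> []<>(p | ~q)), u
2. <>(p | ~q), u
3. ~[]<>(p | ~q), u
4. p | ~q, v
5. ~q, v
6. ~<>(p | ~q), w
7. ~(p | ~q), u
8. ~p, u
9. q, u
10. ~(p | ~q), v
11. ~p, v
12. q, v
Accessibility: uRu, uRv, uRw, vRu, vRv, vRw, wRu, wRv, wRw
Branch closes: q and ~q both at v.
Every branch closes (one shown): valid in S5.

S5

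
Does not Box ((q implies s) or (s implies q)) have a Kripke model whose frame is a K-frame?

Unsatisfiable (every branch closes)

1. not Box ((q implies s) or (s implies q)), 0
2. not ((q implies s) or (s implies q)), 1
3. not (q implies s), 1
4. not (s implies q), 1
5. q, 1
6. not s, 1
7. s, 1
8. not q, 1
Accessibility: 0R1
Branch closes: s and not s both at 1.
Every branch closes; the branch above is one of them.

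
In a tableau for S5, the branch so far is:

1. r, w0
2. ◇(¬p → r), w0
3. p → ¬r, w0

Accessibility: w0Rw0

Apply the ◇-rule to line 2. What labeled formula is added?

a fresh world w1 with w0Rw1, and ¬p → r at w1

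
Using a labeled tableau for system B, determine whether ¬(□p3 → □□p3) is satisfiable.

1. ¬(□p3 → □□p3), 0
2. □p3, 0
3. ¬□□p3, 0
4. p3, 0
5. ¬□p3, 1
6. p3, 1
7. ¬p3, 2
Accessibility: 0R0, 0R1, 1R0, 1R1, 1R2, 2R1, 2R2

Satisfiable (open branch found)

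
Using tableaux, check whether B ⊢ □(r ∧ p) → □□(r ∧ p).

Tableau for the negation ¬(□(r ∧ p) → □□(r ∧ p)):
1. ¬(□(r ∧ p) → □□(r ∧ p)), 0
2. □(r ∧ p), 0
3. ¬□□(r ∧ p), 0
4. r ∧ p, 0
5. r, 0
6. p, 0
7. ¬□(r ∧ p), 1
8. r ∧ p, 1
9. r, 1
10. p, 1
11. ¬(r ∧ p), 2
12. ¬p, 2
Accessibility: 0R0, 0R1, 1R0, 1R1, 1R2, 2R1, 2R2
The negation has an open branch (countermodel exists).

Invalid (countermodel exists)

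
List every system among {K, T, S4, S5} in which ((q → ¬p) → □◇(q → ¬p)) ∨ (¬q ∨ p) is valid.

S5

S5-tableau for the negation ¬(((q → ¬p) → □◇(q → ¬p)) ∨ (¬q ∨ p)):
1. ¬(((q → ¬p) → □◇(q → ¬p)) ∨ (¬q ∨ p)), u
2. ¬((q → ¬p) → □◇(q → ¬p)), u
3. ¬(¬q ∨ p), u
4. q → ¬p, u
5. ¬□◇(q → ¬p), u
6. q, u
7. ¬p, u
8. ¬◇(q → ¬p), v
9. ¬(q → ¬p), u
10. p, u
Accessibility: uRu, uRv, vRu, vRv
Branch closes: p and ¬p both at u.
Every branch closes (one shown): valid in S5.
S4-tableau for the negation ¬(((q → ¬p) → □◇(q → ¬p)) ∨ (¬q ∨ p)):
1. ¬(((q → ¬p) → □◇(q → ¬p)) ∨ (¬q ∨ p)), u
2. ¬((q → ¬p) → □◇(q → ¬p)), u
3. ¬(¬q ∨ p), u
4. q → ¬p, u
5. ¬□◇(q → ¬p), u
6. q, u
7. ¬p, u
8. ¬◇(q → ¬p), v
9. ¬(q → ¬p), v
10. q, v
11. p, v
Accessibility: uRu, uRv, vRv
Complete open branch: countermodel on an S4-frame, so not valid in S4, nor in K, T (the same frame is also a K-frame and a T-frame).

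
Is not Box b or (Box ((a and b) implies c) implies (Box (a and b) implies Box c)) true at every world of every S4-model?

Tableau for the negation not (not Box b or (Box ((a and b) implies c) implies (Box (a and b) implies Box c))):
1. not (not Box b or (Box ((a and b) implies c) implies (Box (a and b) implies Box c))), 0
2. Box b, 0
3. not (Box ((a and b) implies c) implies (Box (a and b) implies Box c)), 0
4. Box ((a and b) implies c), 0
5. not (Box (a and b) implies Box c), 0
6. Box (a and b), 0
7. not Box c, 0
8. b, 0
9. (a and b) implies c, 0
10. a and b, 0
11. a, 0
12. c, 0
13. not c, 1
14. b, 1
15. (a and b) implies c, 1
16. a and b, 1
17. a, 1
18. not (a and b), 1
19. not b, 1
Accessibility: 0R0, 0R1, 1R1
Branch closes: b and not b both at 1.
All branches of the negation close; one closing branch shown above.

Valid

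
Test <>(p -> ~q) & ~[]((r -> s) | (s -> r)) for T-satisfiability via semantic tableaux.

1. <>(p -> ~q) & ~[]((r -> s) | (s -> r)), w0
2. <>(p -> ~q), w0   [&-rule on 1]
3. ~[]((r -> s) | (s -> r)), w0   [&-rule on 1]
4. p -> ~q, w1   [<>-rule on 2: fresh world w1, w0Rw1]
5. ~q, w1   [->-rule on 4 (branches; this branch)]
6. ~((r -> s) | (s -> r)), w2   [~[]-rule on 3: fresh world w2, w0Rw2]
7. ~(r -> s), w2   [~|-rule on 6]
8. ~(s -> r), w2   [~|-rule on 6]
9. r, w2   [~->-rule on 7]
10. ~s, w2   [~->-rule on 7]
11. s, w2   [~->-rule on 8]
12. ~r, w2   [~->-rule on 8]
Accessibility: w0Rw0, w0Rw1, w0Rw2, w1Rw1, w2Rw2
Branch closes: s and ~s both at w2.
(One branch shown.) All branches close.

Unsatisfiable (every branch closes)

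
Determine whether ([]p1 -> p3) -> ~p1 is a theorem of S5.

Tableau for the negation ~(([]p1 -> p3) -> ~p1):
1. ~(([]p1 -> p3) -> ~p1), u
2. []p1 -> p3, u
3. p1, u
4. p3, u
Accessibility: uRu
The negation has an open branch (countermodel exists).

Not valid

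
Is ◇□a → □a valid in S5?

Valid in S5

Tableau for the negation ¬(◇□a → □a):
1. ¬(◇□a → □a), w0
2. ◇□a, w0   [¬→-rule on 1]
3. ¬□a, w0   [¬→-rule on 1]
4. □a, w1   [◇-rule on 2: fresh world w1, w0Rw1]
5. a, w0   [□-rule on 4 via w1Rw0]
6. a, w1   [□-rule on 4 via w1Rw1]
7. ¬a, w2   [¬□-rule on 3: fresh world w2, w0Rw2]
8. a, w2   [□-rule on 4 via w1Rw2]
Accessibility: w0Rw0, w0Rw1, w0Rw2, w1Rw0, w1Rw1, w1Rw2, w2Rw0, w2Rw1, w2Rw2
Branch closes: a and ¬a both at w2.
All branches of the negation close; one closing branch shown above.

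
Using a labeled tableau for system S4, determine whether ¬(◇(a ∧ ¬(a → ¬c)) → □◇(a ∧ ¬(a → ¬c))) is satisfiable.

1. ¬(◇(a ∧ ¬(a → ¬c)) → □◇(a ∧ ¬(a → ¬c))), 0
2. ◇(a ∧ ¬(a → ¬c)), 0   [¬→-rule on 1]
3. ¬□◇(a ∧ ¬(a → ¬c)), 0   [¬→-rule on 1]
4. a ∧ ¬(a → ¬c), 1   [◇-rule on 2: fresh world 1, 0R1]
5. a, 1   [∧-rule on 4]
6. ¬(a → ¬c), 1   [∧-rule on 4]
7. c, 1   [¬→-rule on 6]
8. ¬◇(a ∧ ¬(a → ¬c)), 2   [¬□-rule on 3: fresh world 2, 0R2]
9. ¬(a ∧ ¬(a → ¬c)), 2   [¬◇-rule on 8 via 2R2]
10. a → ¬c, 2   [¬∧-rule on 9 (branches; this branch)]
11. ¬c, 2   [→-rule on 10 (branches; this branch)]
Accessibility: 0R0, 0R1, 0R2, 1R1, 2R2

Satisfiable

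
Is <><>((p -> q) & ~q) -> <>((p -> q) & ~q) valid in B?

Tableau for the negation ~(<><>((p -> q) & ~q) -> <>((p -> q) & ~q)):
1. ~(<><>((p -> q) & ~q) -> <>((p -> q) & ~q)), w0
2. <><>((p -> q) & ~q), w0   [~->-rule on 1]
3. ~<>((p -> q) & ~q), w0   [~->-rule on 1]
4. ~((p -> q) & ~q), w0   [~<>-rule on 3 via w0Rw0]
5. q, w0   [~&-rule on 4 (branches; this branch)]
6. <>((p -> q) & ~q), w1   [<>-rule on 2: fresh world w1, w0Rw1]
7. ~((p -> q) & ~q), w1   [~<>-rule on 3 via w0Rw1]
8. q, w1   [~&-rule on 7 (branches; this branch)]
9. (p -> q) & ~q, w2   [<>-rule on 6: fresh world w2, w1Rw2]
10. p -> q, w2   [&-rule on 9]
11. ~q, w2   [&-rule on 9]
12. ~p, w2   [->-rule on 10 (branches; this branch)]
Accessibility: w0Rw0, w0Rw1, w1Rw0, w1Rw1, w1Rw2, w2Rw1, w2Rw2
The negation has an open branch (countermodel exists).

No, not valid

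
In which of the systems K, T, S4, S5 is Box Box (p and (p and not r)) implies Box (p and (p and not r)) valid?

T, S4, S5

K-tableau for the negation not (Box Box (p and (p and not r)) implies Box (p and (p and not r))):
1. not (Box Box (p and (p and not r)) implies Box (p and (p and not r))), 0
2. Box Box (p and (p and not r)), 0
3. not Box (p and (p and not r)), 0
4. not (p and (p and not r)), 1
5. Box (p and (p and not r)), 1
6. not (p and not r), 1
7. r, 1
Accessibility: 0R1
Complete open branch: countermodel on a K-frame, so not valid in K.
T-tableau for the negation not (Box Box (p and (p and not r)) implies Box (p and (p and not r))):
1. not (Box Box (p and (p and not r)) implies Box (p and (p and not r))), 0
2. Box Box (p and (p and not r)), 0
3. not Box (p and (p and not r)), 0
4. Box (p and (p and not r)), 0
5. p and (p and not r), 0
6. p, 0
7. p and not r, 0
8. not r, 0
9. not (p and (p and not r)), 1
10. Box (p and (p and not r)), 1
11. p and (p and not r), 1
12. p, 1
13. p and not r, 1
14. not r, 1
15. not (p and not r), 1
16. r, 1
Accessibility: 0R0, 0R1, 1R1
Branch closes: r and not r both at 1.
Every branch closes (one shown): valid in T, hence also in S4, S5 (every theorem of T is a theorem of S4 and S5).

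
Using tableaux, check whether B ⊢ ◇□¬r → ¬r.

Tableau for the negation ¬(◇□¬r → ¬r):
1. ¬(◇□¬r → ¬r), u
2. ◇□¬r, u   [¬→-rule on 1]
3. r, u   [¬→-rule on 1]
4. □¬r, v   [◇-rule on 2: fresh world v, uRv]
5. ¬r, u   [□-rule on 4 via vRu]
Accessibility: uRu, uRv, vRu, vRv
Branch closes: r and ¬r both at u.
Every branch of the negation's tableau closes; the branch above is one of them.

Valid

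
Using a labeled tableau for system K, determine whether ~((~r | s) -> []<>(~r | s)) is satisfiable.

Satisfiable (open branch found)

1. ~((~r | s) -> []<>(~r | s)), u
2. ~r | s, u
3. ~[]<>(~r | s), u
4. s, u
5. ~<>(~r | s), v
Accessibility: uRv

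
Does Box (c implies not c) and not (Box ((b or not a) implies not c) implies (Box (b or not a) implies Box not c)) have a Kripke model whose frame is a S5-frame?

No, unsatisfiable

1. Box (c implies not c) and not (Box ((b or not a) implies not c) implies (Box (b or not a) implies Box not c)), w0
2. Box (c implies not c), w0   [and-rule on 1]
3. not (Box ((b or not a) implies not c) implies (Box (b or not a) implies Box not c)), w0   [and-rule on 1]
4. Box ((b or not a) implies not c), w0   [neg-implies-rule on 3]
5. not (Box (b or not a) implies Box not c), w0   [neg-implies-rule on 3]
6. Box (b or not a), w0   [neg-implies-rule on 5]
7. not Box not c, w0   [neg-implies-rule on 5]
8. c implies not c, w0   [Box-rule on 2 via w0Rw0]
9. (b or not a) implies not c, w0   [Box-rule on 4 via w0Rw0]
10. b or not a, w0   [Box-rule on 6 via w0Rw0]
11. not c, w0   [implies-rule on 8 (branches; this branch)]
12. not a, w0   [or-rule on 10 (branches; this branch)]
13. c, w1   [neg-Box-rule on 7: fresh world w1, w0Rw1]
14. c implies not c, w1   [Box-rule on 2 via w0Rw1]
15. (b or not a) implies not c, w1   [Box-rule on 4 via w0Rw1]
16. b or not a, w1   [Box-rule on 6 via w0Rw1]
17. not c, w1   [implies-rule on 14 (branches; this branch)]
Accessibility: w0Rw0, w0Rw1, w1Rw0, w1Rw1
Branch closes: c and not c both at w1.
All branches of the tableau close; one closing branch shown above.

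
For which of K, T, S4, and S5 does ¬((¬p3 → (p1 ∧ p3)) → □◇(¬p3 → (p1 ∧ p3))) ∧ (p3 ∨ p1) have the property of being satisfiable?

K, T, S4

S5-tableau for the formula:
1. ¬((¬p3 → (p1 ∧ p3)) → □◇(¬p3 → (p1 ∧ p3))) ∧ (p3 ∨ p1), u
2. ¬((¬p3 → (p1 ∧ p3)) → □◇(¬p3 → (p1 ∧ p3))), u   [∧-rule on 1]
3. p3 ∨ p1, u   [∧-rule on 1]
4. ¬p3 → (p1 ∧ p3), u   [¬→-rule on 2]
5. ¬□◇(¬p3 → (p1 ∧ p3)), u   [¬→-rule on 2]
6. p1, u   [∨-rule on 3 (branches; this branch)]
7. p1 ∧ p3, u   [→-rule on 4 (branches; this branch)]
8. p3, u   [∧-rule on 7]
9. ¬◇(¬p3 → (p1 ∧ p3)), v   [¬□-rule on 5: fresh world v, uRv]
10. ¬(¬p3 → (p1 ∧ p3)), u   [¬◇-rule on 9 via vRu]
11. ¬p3, u   [¬→-rule on 10]
12. ¬(p1 ∧ p3), u   [¬→-rule on 10]
Accessibility: uRu, uRv, vRu, vRv
Branch closes: p3 and ¬p3 both at u.
Every branch closes (one shown): unsatisfiable in S5.
S4-tableau for the formula:
1. ¬((¬p3 → (p1 ∧ p3)) → □◇(¬p3 → (p1 ∧ p3))) ∧ (p3 ∨ p1), u
2. ¬((¬p3 → (p1 ∧ p3)) → □◇(¬p3 → (p1 ∧ p3))), u   [∧-rule on 1]
3. p3 ∨ p1, u   [∧-rule on 1]
4. ¬p3 → (p1 ∧ p3), u   [¬→-rule on 2]
5. ¬□◇(¬p3 → (p1 ∧ p3)), u   [¬→-rule on 2]
6. p1, u   [∨-rule on 3 (branches; this branch)]
7. p1 ∧ p3, u   [→-rule on 4 (branches; this branch)]
8. p3, u   [∧-rule on 7]
9. ¬◇(¬p3 → (p1 ∧ p3)), v   [¬□-rule on 5: fresh world v, uRv]
10. ¬(¬p3 → (p1 ∧ p3)), v   [¬◇-rule on 9 via vRv]
11. ¬p3, v   [¬→-rule on 10]
12. ¬(p1 ∧ p3), v   [¬→-rule on 10]
Accessibility: uRu, uRv, vRv
Complete open branch: satisfiable in S4, hence also in K, T (this S4-model is also a K-model and a T-model).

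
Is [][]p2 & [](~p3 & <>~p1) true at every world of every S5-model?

Tableau for the negation ~([][]p2 & [](~p3 & <>~p1)):
1. ~([][]p2 & [](~p3 & <>~p1)), 0
2. ~[](~p3 & <>~p1), 0
3. ~(~p3 & <>~p1), 1
4. ~<>~p1, 1
5. p1, 0
6. p1, 1
Accessibility: 0R0, 0R1, 1R0, 1R1
The negation has an open branch (countermodel exists).

No, not valid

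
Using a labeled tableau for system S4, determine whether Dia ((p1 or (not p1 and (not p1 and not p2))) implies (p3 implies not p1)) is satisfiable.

Yes, satisfiable

1. Dia ((p1 or (not p1 and (not p1 and not p2))) implies (p3 implies not p1)), w0
2. (p1 or (not p1 and (not p1 and not p2))) implies (p3 implies not p1), w1   [Dia-rule on 1: fresh world w1, w0Rw1]
3. p3 implies not p1, w1   [implies-rule on 2 (branches; this branch)]
4. not p1, w1   [implies-rule on 3 (branches; this branch)]
Accessibility: w0Rw0, w0Rw1, w1Rw1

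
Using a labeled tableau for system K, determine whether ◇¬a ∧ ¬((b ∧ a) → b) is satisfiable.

1. ◇¬a ∧ ¬((b ∧ a) → b), w0
2. ◇¬a, w0
3. ¬((b ∧ a) → b), w0
4. b ∧ a, w0
5. ¬b, w0
6. b, w0
7. a, w0
Branch closes: b and ¬b both at w0.
(One branch shown.) All branches close.

Unsatisfiable (every branch closes)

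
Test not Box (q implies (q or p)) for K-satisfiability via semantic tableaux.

1. not Box (q implies (q or p)), u
2. not (q implies (q or p)), v   [neg-Box-rule on 1: fresh world v, uRv]
3. q, v   [neg-implies-rule on 2]
4. not (q or p), v   [neg-implies-rule on 2]
5. not q, v   [neg-or-rule on 4]
6. not p, v   [neg-or-rule on 4]
Accessibility: uRv
Branch closes: q and not q both at v.
(One branch shown.) All branches close.

No, unsatisfiable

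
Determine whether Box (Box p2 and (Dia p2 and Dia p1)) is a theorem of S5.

Tableau for the negation not Box (Box p2 and (Dia p2 and Dia p1)):
1. not Box (Box p2 and (Dia p2 and Dia p1)), 0
2. not (Box p2 and (Dia p2 and Dia p1)), 1
3. not (Dia p2 and Dia p1), 1
4. not Dia p1, 1
5. not p1, 0
6. not p1, 1
Accessibility: 0R0, 0R1, 1R0, 1R1
The negation has an open branch (countermodel exists).

Not valid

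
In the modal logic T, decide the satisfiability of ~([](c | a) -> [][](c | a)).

1. ~([](c | a) -> [][](c | a)), u
2. [](c | a), u   [~->-rule on 1]
3. ~[][](c | a), u   [~->-rule on 1]
4. c | a, u   [[]-rule on 2 via uRu]
5. a, u   [|-rule on 4 (branches; this branch)]
6. ~[](c | a), v   [~[]-rule on 3: fresh world v, uRv]
7. c | a, v   [[]-rule on 2 via uRv]
8. a, v   [|-rule on 7 (branches; this branch)]
9. ~(c | a), w   [~[]-rule on 6: fresh world w, vRw]
10. ~c, w   [~|-rule on 9]
11. ~a, w   [~|-rule on 9]
Accessibility: uRu, uRv, vRv, vRw, wRw

Satisfiable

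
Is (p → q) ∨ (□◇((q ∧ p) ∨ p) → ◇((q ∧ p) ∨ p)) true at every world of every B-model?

Tableau for the negation ¬((p → q) ∨ (□◇((q ∧ p) ∨ p) → ◇((q ∧ p) ∨ p))):
1. ¬((p → q) ∨ (□◇((q ∧ p) ∨ p) → ◇((q ∧ p) ∨ p))), u
2. ¬(p → q), u   [¬∨-rule on 1]
3. ¬(□◇((q ∧ p) ∨ p) → ◇((q ∧ p) ∨ p)), u   [¬∨-rule on 1]
4. p, u   [¬→-rule on 2]
5. ¬q, u   [¬→-rule on 2]
6. □◇((q ∧ p) ∨ p), u   [¬→-rule on 3]
7. ¬◇((q ∧ p) ∨ p), u   [¬→-rule on 3]
8. ◇((q ∧ p) ∨ p), u   [□-rule on 6 via uRu]
9. ¬((q ∧ p) ∨ p), u   [¬◇-rule on 7 via uRu]
10. ¬(q ∧ p), u   [¬∨-rule on 9]
11. ¬p, u   [¬∨-rule on 9]
Accessibility: uRu
Branch closes: p and ¬p both at u.
Every branch of the negation's tableau closes; the branch above is one of them.

Valid in B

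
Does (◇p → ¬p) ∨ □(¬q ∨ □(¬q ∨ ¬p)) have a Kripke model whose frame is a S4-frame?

1. (◇p → ¬p) ∨ □(¬q ∨ □(¬q ∨ ¬p)), w0
2. □(¬q ∨ □(¬q ∨ ¬p)), w0
3. ¬q ∨ □(¬q ∨ ¬p), w0
4. □(¬q ∨ ¬p), w0
5. ¬q ∨ ¬p, w0
6. ¬p, w0
Accessibility: w0Rw0

Yes, satisfiable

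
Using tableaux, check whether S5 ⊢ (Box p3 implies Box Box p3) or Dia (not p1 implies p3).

Tableau for the negation not ((Box p3 implies Box Box p3) or Dia (not p1 implies p3)):
1. not ((Box p3 implies Box Box p3) or Dia (not p1 implies p3)), u
2. not (Box p3 implies Box Box p3), u
3. not Dia (not p1 implies p3), u
4. Box p3, u
5. not Box Box p3, u
6. not (not p1 implies p3), u
7. not p1, u
8. not p3, u
9. p3, u
Accessibility: uRu
Branch closes: p3 and not p3 both at u.
Every branch of the negation's tableau closes; the branch above is one of them.

Valid in S5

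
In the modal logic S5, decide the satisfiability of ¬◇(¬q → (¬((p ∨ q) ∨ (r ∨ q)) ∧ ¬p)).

Satisfiable (open branch found)

1. ¬◇(¬q → (¬((p ∨ q) ∨ (r ∨ q)) ∧ ¬p)), w0
2. ¬(¬q → (¬((p ∨ q) ∨ (r ∨ q)) ∧ ¬p)), w0
3. ¬q, w0
4. ¬(¬((p ∨ q) ∨ (r ∨ q)) ∧ ¬p), w0
5. p, w0
Accessibility: w0Rw0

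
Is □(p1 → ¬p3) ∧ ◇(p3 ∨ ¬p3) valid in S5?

Not valid

Tableau for the negation ¬(□(p1 → ¬p3) ∧ ◇(p3 ∨ ¬p3)):
1. ¬(□(p1 → ¬p3) ∧ ◇(p3 ∨ ¬p3)), w0
2. ¬□(p1 → ¬p3), w0
3. ¬(p1 → ¬p3), w1
4. p1, w1
5. p3, w1
Accessibility: w0Rw0, w0Rw1, w1Rw0, w1Rw1
The negation has an open branch (countermodel exists).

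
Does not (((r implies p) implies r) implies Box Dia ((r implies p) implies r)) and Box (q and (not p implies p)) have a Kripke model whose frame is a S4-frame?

Satisfiable (open branch found)

1. not (((r implies p) implies r) implies Box Dia ((r implies p) implies r)) and Box (q and (not p implies p)), w0
2. not (((r implies p) implies r) implies Box Dia ((r implies p) implies r)), w0
3. Box (q and (not p implies p)), w0
4. (r implies p) implies r, w0
5. not Box Dia ((r implies p) implies r), w0
6. q and (not p implies p), w0
7. q, w0
8. not p implies p, w0
9. r, w0
10. p, w0
11. not Dia ((r implies p) implies r), w1
12. q and (not p implies p), w1
13. q, w1
14. not p implies p, w1
15. not ((r implies p) implies r), w1
16. r implies p, w1
17. not r, w1
18. p, w1
Accessibility: w0Rw0, w0Rw1, w1Rw1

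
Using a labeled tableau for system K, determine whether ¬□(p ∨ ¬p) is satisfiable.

Unsatisfiable

1. ¬□(p ∨ ¬p), u
2. ¬(p ∨ ¬p), v
3. ¬p, v
4. p, v
Accessibility: uRv
Branch closes: p and ¬p both at v.
Every branch closes; the branch above is one of them.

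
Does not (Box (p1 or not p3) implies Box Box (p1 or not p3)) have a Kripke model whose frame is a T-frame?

Yes, satisfiable

1. not (Box (p1 or not p3) implies Box Box (p1 or not p3)), 0
2. Box (p1 or not p3), 0   [neg-implies-rule on 1]
3. not Box Box (p1 or not p3), 0   [neg-implies-rule on 1]
4. p1 or not p3, 0   [Box-rule on 2 via 0R0]
5. not p3, 0   [or-rule on 4 (branches; this branch)]
6. not Box (p1 or not p3), 1   [neg-Box-rule on 3: fresh world 1, 0R1]
7. p1 or not p3, 1   [Box-rule on 2 via 0R1]
8. not p3, 1   [or-rule on 7 (branches; this branch)]
9. not (p1 or not p3), 2   [neg-Box-rule on 6: fresh world 2, 1R2]
10. not p1, 2   [neg-or-rule on 9]
11. p3, 2   [neg-or-rule on 9]
Accessibility: 0R0, 0R1, 1R1, 1R2, 2R2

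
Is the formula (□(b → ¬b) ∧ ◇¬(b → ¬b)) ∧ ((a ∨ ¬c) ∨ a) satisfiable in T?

1. (□(b → ¬b) ∧ ◇¬(b → ¬b)) ∧ ((a ∨ ¬c) ∨ a), w0
2. □(b → ¬b) ∧ ◇¬(b → ¬b), w0
3. (a ∨ ¬c) ∨ a, w0
4. □(b → ¬b), w0
5. ◇¬(b → ¬b), w0
6. b → ¬b, w0
7. a ∨ ¬c, w0
8. ¬b, w0
9. ¬c, w0
10. ¬(b → ¬b), w1
11. b, w1
12. b → ¬b, w1
13. ¬b, w1
Accessibility: w0Rw0, w0Rw1, w1Rw1
Branch closes: b and ¬b both at w1.
(One branch shown.) All branches close.

Unsatisfiable (every branch closes)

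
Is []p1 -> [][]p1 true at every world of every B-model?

Tableau for the negation ~([]p1 -> [][]p1):
1. ~([]p1 -> [][]p1), w0
2. []p1, w0
3. ~[][]p1, w0
4. p1, w0
5. ~[]p1, w1
6. p1, w1
7. ~p1, w2
Accessibility: w0Rw0, w0Rw1, w1Rw0, w1Rw1, w1Rw2, w2Rw1, w2Rw2
The negation has an open branch (countermodel exists).

Not valid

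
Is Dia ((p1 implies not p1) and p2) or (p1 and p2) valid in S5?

Not valid

Tableau for the negation not (Dia ((p1 implies not p1) and p2) or (p1 and p2)):
1. not (Dia ((p1 implies not p1) and p2) or (p1 and p2)), u
2. not Dia ((p1 implies not p1) and p2), u
3. not (p1 and p2), u
4. not ((p1 implies not p1) and p2), u
5. not p2, u
Accessibility: uRu
The negation has an open branch (countermodel exists).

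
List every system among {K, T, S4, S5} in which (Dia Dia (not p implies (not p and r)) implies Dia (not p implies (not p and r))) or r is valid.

S4, S5

T-tableau for the negation not ((Dia Dia (not p implies (not p and r)) implies Dia (not p implies (not p and r))) or r):
1. not ((Dia Dia (not p implies (not p and r)) implies Dia (not p implies (not p and r))) or r), w0
2. not (Dia Dia (not p implies (not p and r)) implies Dia (not p implies (not p and r))), w0
3. not r, w0
4. Dia Dia (not p implies (not p and r)), w0
5. not Dia (not p implies (not p and r)), w0
6. not (not p implies (not p and r)), w0
7. not p, w0
8. not (not p and r), w0
9. Dia (not p implies (not p and r)), w1
10. not (not p implies (not p and r)), w1
11. not p, w1
12. not (not p and r), w1
13. not r, w1
14. not p implies (not p and r), w2
15. not p and r, w2
16. not p, w2
17. r, w2
Accessibility: w0Rw0, w0Rw1, w1Rw1, w1Rw2, w2Rw2
Complete open branch: countermodel on a T-frame, so not valid in T, nor in K (the same frame is also a K-frame).
S4-tableau for the negation not ((Dia Dia (not p implies (not p and r)) implies Dia (not p implies (not p and r))) or r):
1. not ((Dia Dia (not p implies (not p and r)) implies Dia (not p implies (not p and r))) or r), w0
2. not (Dia Dia (not p implies (not p and r)) implies Dia (not p implies (not p and r))), w0
3. not r, w0
4. Dia Dia (not p implies (not p and r)), w0
5. not Dia (not p implies (not p and r)), w0
6. not (not p implies (not p and r)), w0
7. not p, w0
8. not (not p and r), w0
9. Dia (not p implies (not p and r)), w1
10. not (not p implies (not p and r)), w1
11. not p, w1
12. not (not p and r), w1
13. not r, w1
14. not p implies (not p and r), w2
15. not (not p implies (not p and r)), w2
16. not p, w2
17. not (not p and r), w2
18. not p and r, w2
19. r, w2
20. not r, w2
Accessibility: w0Rw0, w0Rw1, w0Rw2, w1Rw1, w1Rw2, w2Rw2
Branch closes: r and not r both at w2.
Every branch closes (one shown): valid in S4, hence also in S5 (every theorem of S4 is a theorem of S5).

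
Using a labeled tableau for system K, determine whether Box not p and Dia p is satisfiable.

No, unsatisfiable

1. Box not p and Dia p, 0
2. Box not p, 0   [and-rule on 1]
3. Dia p, 0   [and-rule on 1]
4. p, 1   [Dia-rule on 3: fresh world 1, 0R1]
5. not p, 1   [Box-rule on 2 via 0R1]
Accessibility: 0R1
Branch closes: p and not p both at 1.
All branches of the tableau close; one closing branch shown above.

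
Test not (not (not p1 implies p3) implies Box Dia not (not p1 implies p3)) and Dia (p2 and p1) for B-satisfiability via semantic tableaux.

No, unsatisfiable

1. not (not (not p1 implies p3) implies Box Dia not (not p1 implies p3)) and Dia (p2 and p1), u
2. not (not (not p1 implies p3) implies Box Dia not (not p1 implies p3)), u   [and-rule on 1]
3. Dia (p2 and p1), u   [and-rule on 1]
4. not (not p1 implies p3), u   [neg-implies-rule on 2]
5. not Box Dia not (not p1 implies p3), u   [neg-implies-rule on 2]
6. not p1, u   [neg-implies-rule on 4]
7. not p3, u   [neg-implies-rule on 4]
8. p2 and p1, v   [Dia-rule on 3: fresh world v, uRv]
9. p2, v   [and-rule on 8]
10. p1, v   [and-rule on 8]
11. not Dia not (not p1 implies p3), w   [neg-Box-rule on 5: fresh world w, uRw]
12. not p1 implies p3, u   [neg-Dia-rule on 11 via wRu]
13. not p1 implies p3, w   [neg-Dia-rule on 11 via wRw]
14. p3, u   [implies-rule on 12 (branches; this branch)]
Accessibility: uRu, uRv, uRw, vRu, vRv, wRu, wRw
Branch closes: p3 and not p3 both at u.
(One branch shown.) All branches close.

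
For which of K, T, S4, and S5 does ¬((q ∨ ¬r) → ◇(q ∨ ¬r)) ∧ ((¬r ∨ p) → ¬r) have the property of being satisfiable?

T-tableau for the formula:
1. ¬((q ∨ ¬r) → ◇(q ∨ ¬r)) ∧ ((¬r ∨ p) → ¬r), u
2. ¬((q ∨ ¬r) → ◇(q ∨ ¬r)), u   [∧-rule on 1]
3. (¬r ∨ p) → ¬r, u   [∧-rule on 1]
4. q ∨ ¬r, u   [¬→-rule on 2]
5. ¬◇(q ∨ ¬r), u   [¬→-rule on 2]
6. ¬(q ∨ ¬r), u   [¬◇-rule on 5 via uRu]
7. ¬q, u   [¬∨-rule on 6]
8. r, u   [¬∨-rule on 6]
9. ¬(¬r ∨ p), u   [→-rule on 3 (branches; this branch)]
10. ¬p, u   [¬∨-rule on 9]
11. ¬r, u   [∨-rule on 4 (branches; this branch)]
Accessibility: uRu
Branch closes: r and ¬r both at u.
Every branch closes (one shown): unsatisfiable in T, hence also in S4, S5 (every S4/S5-frame is a T-frame).
K-tableau for the formula:
1. ¬((q ∨ ¬r) → ◇(q ∨ ¬r)) ∧ ((¬r ∨ p) → ¬r), u
2. ¬((q ∨ ¬r) → ◇(q ∨ ¬r)), u   [∧-rule on 1]
3. (¬r ∨ p) → ¬r, u   [∧-rule on 1]
4. q ∨ ¬r, u   [¬→-rule on 2]
5. ¬◇(q ∨ ¬r), u   [¬→-rule on 2]
6. ¬r, u   [→-rule on 3 (branches; this branch)]
Complete open branch: satisfiable in K.

K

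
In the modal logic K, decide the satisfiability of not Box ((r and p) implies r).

Unsatisfiable (every branch closes)

1. not Box ((r and p) implies r), 0
2. not ((r and p) implies r), 1   [neg-Box-rule on 1: fresh world 1, 0R1]
3. r and p, 1   [neg-implies-rule on 2]
4. not r, 1   [neg-implies-rule on 2]
5. r, 1   [and-rule on 3]
6. p, 1   [and-rule on 3]
Accessibility: 0R1
Branch closes: r and not r both at 1.
Every branch closes; the branch above is one of them.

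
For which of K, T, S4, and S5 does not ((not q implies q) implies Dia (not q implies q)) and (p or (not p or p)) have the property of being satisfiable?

K

T-tableau for the formula:
1. not ((not q implies q) implies Dia (not q implies q)) and (p or (not p or p)), u
2. not ((not q implies q) implies Dia (not q implies q)), u
3. p or (not p or p), u
4. not q implies q, u
5. not Dia (not q implies q), u
6. not (not q implies q), u
7. not q, u
8. not p or p, u
9. q, u
Accessibility: uRu
Branch closes: q and not q both at u.
Every branch closes (one shown): unsatisfiable in T, hence also in S4, S5 (every S4/S5-frame is a T-frame).
K-tableau for the formula:
1. not ((not q implies q) implies Dia (not q implies q)) and (p or (not p or p)), u
2. not ((not q implies q) implies Dia (not q implies q)), u
3. p or (not p or p), u
4. not q implies q, u
5. not Dia (not q implies q), u
6. not p or p, u
7. q, u
8. p, u
Complete open branch: satisfiable in K.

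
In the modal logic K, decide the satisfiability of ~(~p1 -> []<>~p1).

1. ~(~p1 -> []<>~p1), w0
2. ~p1, w0   [~->-rule on 1]
3. ~[]<>~p1, w0   [~->-rule on 1]
4. ~<>~p1, w1   [~[]-rule on 3: fresh world w1, w0Rw1]
Accessibility: w0Rw1

Yes, satisfiable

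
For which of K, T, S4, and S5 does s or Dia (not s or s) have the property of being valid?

K-tableau for the negation not (s or Dia (not s or s)):
1. not (s or Dia (not s or s)), w0
2. not s, w0   [neg-or-rule on 1]
3. not Dia (not s or s), w0   [neg-or-rule on 1]
Complete open branch: countermodel on a K-frame, so not valid in K.
T-tableau for the negation not (s or Dia (not s or s)):
1. not (s or Dia (not s or s)), w0
2. not s, w0   [neg-or-rule on 1]
3. not Dia (not s or s), w0   [neg-or-rule on 1]
4. not (not s or s), w0   [neg-Dia-rule on 3 via w0Rw0]
5. s, w0   [neg-or-rule on 4]
Accessibility: w0Rw0
Branch closes: s and not s both at w0.
Every branch closes (one shown): valid in T, hence also in S4, S5 (every theorem of T is a theorem of S4 and S5).

T, S4, S5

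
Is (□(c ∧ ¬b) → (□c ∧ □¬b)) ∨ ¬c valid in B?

Tableau for the negation ¬((□(c ∧ ¬b) → (□c ∧ □¬b)) ∨ ¬c):
1. ¬((□(c ∧ ¬b) → (□c ∧ □¬b)) ∨ ¬c), u
2. ¬(□(c ∧ ¬b) → (□c ∧ □¬b)), u
3. c, u
4. □(c ∧ ¬b), u
5. ¬(□c ∧ □¬b), u
6. c ∧ ¬b, u
7. ¬b, u
8. ¬□¬b, u
9. b, v
10. c ∧ ¬b, v
11. c, v
12. ¬b, v
Accessibility: uRu, uRv, vRu, vRv
Branch closes: b and ¬b both at v.
Every branch of the negation's tableau closes; the branch above is one of them.

Yes, valid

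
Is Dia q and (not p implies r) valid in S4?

No, not valid

Tableau for the negation not (Dia q and (not p implies r)):
1. not (Dia q and (not p implies r)), u
2. not (not p implies r), u
3. not p, u
4. not r, u
Accessibility: uRu
The negation has an open branch (countermodel exists).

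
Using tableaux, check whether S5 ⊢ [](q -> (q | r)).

Valid in S5

Tableau for the negation ~[](q -> (q | r)):
1. ~[](q -> (q | r)), u
2. ~(q -> (q | r)), v
3. q, v
4. ~(q | r), v
5. ~q, v
6. ~r, v
Accessibility: uRu, uRv, vRu, vRv
Branch closes: q and ~q both at v.
Every branch of the negation's tableau closes; the branch above is one of them.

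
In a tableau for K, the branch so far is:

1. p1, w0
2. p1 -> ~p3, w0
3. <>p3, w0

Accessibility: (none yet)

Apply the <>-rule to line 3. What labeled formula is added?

a fresh world w1 with w0Rw1, and p3 at w1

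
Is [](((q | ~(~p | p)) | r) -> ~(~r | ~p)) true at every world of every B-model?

Not valid

Tableau for the negation ~[](((q | ~(~p | p)) | r) -> ~(~r | ~p)):
1. ~[](((q | ~(~p | p)) | r) -> ~(~r | ~p)), 0
2. ~(((q | ~(~p | p)) | r) -> ~(~r | ~p)), 1
3. (q | ~(~p | p)) | r, 1
4. ~r | ~p, 1
5. r, 1
6. ~p, 1
Accessibility: 0R0, 0R1, 1R0, 1R1
The negation has an open branch (countermodel exists).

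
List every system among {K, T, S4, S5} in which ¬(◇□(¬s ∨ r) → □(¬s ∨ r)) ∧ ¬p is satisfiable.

S5-tableau for the formula:
1. ¬(◇□(¬s ∨ r) → □(¬s ∨ r)) ∧ ¬p, w0
2. ¬(◇□(¬s ∨ r) → □(¬s ∨ r)), w0
3. ¬p, w0
4. ◇□(¬s ∨ r), w0
5. ¬□(¬s ∨ r), w0
6. □(¬s ∨ r), w1
7. ¬s ∨ r, w0
8. ¬s ∨ r, w1
9. r, w0
10. r, w1
11. ¬(¬s ∨ r), w2
12. s, w2
13. ¬r, w2
14. ¬s ∨ r, w2
15. r, w2
Accessibility: w0Rw0, w0Rw1, w0Rw2, w1Rw0, w1Rw1, w1Rw2, w2Rw0, w2Rw1, w2Rw2
Branch closes: r and ¬r both at w2.
Every branch closes (one shown): unsatisfiable in S5.
S4-tableau for the formula:
1. ¬(◇□(¬s ∨ r) → □(¬s ∨ r)) ∧ ¬p, w0
2. ¬(◇□(¬s ∨ r) → □(¬s ∨ r)), w0
3. ¬p, w0
4. ◇□(¬s ∨ r), w0
5. ¬□(¬s ∨ r), w0
6. □(¬s ∨ r), w1
7. ¬s ∨ r, w1
8. r, w1
9. ¬(¬s ∨ r), w2
10. s, w2
11. ¬r, w2
Accessibility: w0Rw0, w0Rw1, w0Rw2, w1Rw1, w2Rw2
Complete open branch: satisfiable in S4, hence also in K, T (this S4-model is also a K-model and a T-model).

K, T, S4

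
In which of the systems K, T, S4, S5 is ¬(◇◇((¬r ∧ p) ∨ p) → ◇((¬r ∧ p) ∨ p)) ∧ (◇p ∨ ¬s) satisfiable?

S4-tableau for the formula:
1. ¬(◇◇((¬r ∧ p) ∨ p) → ◇((¬r ∧ p) ∨ p)) ∧ (◇p ∨ ¬s), 0
2. ¬(◇◇((¬r ∧ p) ∨ p) → ◇((¬r ∧ p) ∨ p)), 0
3. ◇p ∨ ¬s, 0
4. ◇◇((¬r ∧ p) ∨ p), 0
5. ¬◇((¬r ∧ p) ∨ p), 0
6. ¬((¬r ∧ p) ∨ p), 0
7. ¬(¬r ∧ p), 0
8. ¬p, 0
9. ¬s, 0
10. ◇((¬r ∧ p) ∨ p), 1
11. ¬((¬r ∧ p) ∨ p), 1
12. ¬(¬r ∧ p), 1
13. ¬p, 1
14. (¬r ∧ p) ∨ p, 2
15. ¬((¬r ∧ p) ∨ p), 2
16. ¬(¬r ∧ p), 2
17. ¬p, 2
18. ¬r ∧ p, 2
19. ¬r, 2
20. p, 2
Accessibility: 0R0, 0R1, 0R2, 1R1, 1R2, 2R2
Branch closes: p and ¬p both at 2.
Every branch closes (one shown): unsatisfiable in S4, hence also in S5 (every S5-frame is an S4-frame).
T-tableau for the formula:
1. ¬(◇◇((¬r ∧ p) ∨ p) → ◇((¬r ∧ p) ∨ p)) ∧ (◇p ∨ ¬s), 0
2. ¬(◇◇((¬r ∧ p) ∨ p) → ◇((¬r ∧ p) ∨ p)), 0
3. ◇p ∨ ¬s, 0
4. ◇◇((¬r ∧ p) ∨ p), 0
5. ¬◇((¬r ∧ p) ∨ p), 0
6. ¬((¬r ∧ p) ∨ p), 0
7. ¬(¬r ∧ p), 0
8. ¬p, 0
9. ¬s, 0
10. ◇((¬r ∧ p) ∨ p), 1
11. ¬((¬r ∧ p) ∨ p), 1
12. ¬(¬r ∧ p), 1
13. ¬p, 1
14. (¬r ∧ p) ∨ p, 2
15. p, 2
Accessibility: 0R0, 0R1, 1R1, 1R2, 2R2
Complete open branch: satisfiable in T, hence also in K (this T-model is also a K-model).

K, T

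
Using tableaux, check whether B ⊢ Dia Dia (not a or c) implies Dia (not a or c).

No, not valid

Tableau for the negation not (Dia Dia (not a or c) implies Dia (not a or c)):
1. not (Dia Dia (not a or c) implies Dia (not a or c)), 0
2. Dia Dia (not a or c), 0
3. not Dia (not a or c), 0
4. not (not a or c), 0
5. a, 0
6. not c, 0
7. Dia (not a or c), 1
8. not (not a or c), 1
9. a, 1
10. not c, 1
11. not a or c, 2
12. c, 2
Accessibility: 0R0, 0R1, 1R0, 1R1, 1R2, 2R1, 2R2
The negation has an open branch (countermodel exists).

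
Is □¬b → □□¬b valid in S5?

Tableau for the negation ¬(□¬b → □□¬b):
1. ¬(□¬b → □□¬b), u
2. □¬b, u
3. ¬□□¬b, u
4. ¬b, u
5. ¬□¬b, v
6. ¬b, v
7. b, w
8. ¬b, w
Accessibility: uRu, uRv, uRw, vRu, vRv, vRw, wRu, wRv, wRw
Branch closes: b and ¬b both at w.
Every branch of the negation's tableau closes; the branch above is one of them.

Valid in S5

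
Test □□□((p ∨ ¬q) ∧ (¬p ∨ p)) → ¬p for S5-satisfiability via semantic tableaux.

1. □□□((p ∨ ¬q) ∧ (¬p ∨ p)) → ¬p, u
2. ¬p, u
Accessibility: uRu

Satisfiable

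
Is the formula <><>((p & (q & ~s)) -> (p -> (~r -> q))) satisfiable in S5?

1. <><>((p & (q & ~s)) -> (p -> (~r -> q))), 0
2. <>((p & (q & ~s)) -> (p -> (~r -> q))), 1   [<>-rule on 1: fresh world 1, 0R1]
3. (p & (q & ~s)) -> (p -> (~r -> q)), 2   [<>-rule on 2: fresh world 2, 1R2]
4. p -> (~r -> q), 2   [->-rule on 3 (branches; this branch)]
5. ~r -> q, 2   [->-rule on 4 (branches; this branch)]
6. q, 2   [->-rule on 5 (branches; this branch)]
Accessibility: 0R0, 0R1, 0R2, 1R0, 1R1, 1R2, 2R0, 2R1, 2R2

Yes, satisfiable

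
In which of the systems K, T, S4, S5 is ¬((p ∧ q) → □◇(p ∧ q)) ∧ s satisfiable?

K, T, S4

S4-tableau for the formula:
1. ¬((p ∧ q) → □◇(p ∧ q)) ∧ s, 0
2. ¬((p ∧ q) → □◇(p ∧ q)), 0
3. s, 0
4. p ∧ q, 0
5. ¬□◇(p ∧ q), 0
6. p, 0
7. q, 0
8. ¬◇(p ∧ q), 1
9. ¬(p ∧ q), 1
10. ¬q, 1
Accessibility: 0R0, 0R1, 1R1
Complete open branch: satisfiable in S4, hence also in K, T (this S4-model is also a K-model and a T-model).
S5-tableau for the formula:
1. ¬((p ∧ q) → □◇(p ∧ q)) ∧ s, 0
2. ¬((p ∧ q) → □◇(p ∧ q)), 0
3. s, 0
4. p ∧ q, 0
5. ¬□◇(p ∧ q), 0
6. p, 0
7. q, 0
8. ¬◇(p ∧ q), 1
9. ¬(p ∧ q), 0
10. ¬(p ∧ q), 1
11. ¬q, 0
Accessibility: 0R0, 0R1, 1R0, 1R1
Branch closes: q and ¬q both at 0.
Every branch closes (one shown): unsatisfiable in S5.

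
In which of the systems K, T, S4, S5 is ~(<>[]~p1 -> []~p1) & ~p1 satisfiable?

S4-tableau for the formula:
1. ~(<>[]~p1 -> []~p1) & ~p1, 0
2. ~(<>[]~p1 -> []~p1), 0   [&-rule on 1]
3. ~p1, 0   [&-rule on 1]
4. <>[]~p1, 0   [~->-rule on 2]
5. ~[]~p1, 0   [~->-rule on 2]
6. []~p1, 1   [<>-rule on 4: fresh world 1, 0R1]
7. ~p1, 1   [[]-rule on 6 via 1R1]
8. p1, 2   [~[]-rule on 5: fresh world 2, 0R2]
Accessibility: 0R0, 0R1, 0R2, 1R1, 2R2
Complete open branch: satisfiable in S4, hence also in K, T (this S4-model is also a K-model and a T-model).
S5-tableau for the formula:
1. ~(<>[]~p1 -> []~p1) & ~p1, 0
2. ~(<>[]~p1 -> []~p1), 0   [&-rule on 1]
3. ~p1, 0   [&-rule on 1]
4. <>[]~p1, 0   [~->-rule on 2]
5. ~[]~p1, 0   [~->-rule on 2]
6. []~p1, 1   [<>-rule on 4: fresh world 1, 0R1]
7. ~p1, 1   [[]-rule on 6 via 1R1]
8. p1, 2   [~[]-rule on 5: fresh world 2, 0R2]
9. ~p1, 2   [[]-rule on 6 via 1R2]
Accessibility: 0R0, 0R1, 0R2, 1R0, 1R1, 1R2, 2R0, 2R1, 2R2
Branch closes: p1 and ~p1 both at 2.
Every branch closes (one shown): unsatisfiable in S5.

K, T, S4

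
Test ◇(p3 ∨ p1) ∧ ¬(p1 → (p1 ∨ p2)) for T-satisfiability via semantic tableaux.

1. ◇(p3 ∨ p1) ∧ ¬(p1 → (p1 ∨ p2)), u
2. ◇(p3 ∨ p1), u
3. ¬(p1 → (p1 ∨ p2)), u
4. p1, u
5. ¬(p1 ∨ p2), u
6. ¬p1, u
7. ¬p2, u
Accessibility: uRu
Branch closes: p1 and ¬p1 both at u.
Every branch closes; the branch above is one of them.

No, unsatisfiable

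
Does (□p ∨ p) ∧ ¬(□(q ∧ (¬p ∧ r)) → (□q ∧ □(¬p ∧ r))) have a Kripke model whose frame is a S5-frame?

No, unsatisfiable

1. (□p ∨ p) ∧ ¬(□(q ∧ (¬p ∧ r)) → (□q ∧ □(¬p ∧ r))), w0
2. □p ∨ p, w0
3. ¬(□(q ∧ (¬p ∧ r)) → (□q ∧ □(¬p ∧ r))), w0
4. □(q ∧ (¬p ∧ r)), w0
5. ¬(□q ∧ □(¬p ∧ r)), w0
6. q ∧ (¬p ∧ r), w0
7. q, w0
8. ¬p ∧ r, w0
9. ¬p, w0
10. r, w0
11. □p, w0
12. p, w0
Accessibility: w0Rw0
Branch closes: p and ¬p both at w0.
(One branch shown.) All branches close.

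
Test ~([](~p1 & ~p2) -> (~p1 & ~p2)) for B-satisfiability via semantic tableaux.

1. ~([](~p1 & ~p2) -> (~p1 & ~p2)), 0
2. [](~p1 & ~p2), 0
3. ~(~p1 & ~p2), 0
4. ~p1 & ~p2, 0
5. ~p1, 0
6. ~p2, 0
7. p2, 0
Accessibility: 0R0
Branch closes: p2 and ~p2 both at 0.
All branches of the tableau close; one closing branch shown above.

Unsatisfiable (every branch closes)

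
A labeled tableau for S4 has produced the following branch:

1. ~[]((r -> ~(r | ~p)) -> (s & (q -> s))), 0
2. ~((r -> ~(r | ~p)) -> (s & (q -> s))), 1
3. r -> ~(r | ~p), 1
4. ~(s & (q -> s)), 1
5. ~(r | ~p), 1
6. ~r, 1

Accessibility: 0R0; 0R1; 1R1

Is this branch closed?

No, open

No world carries both an atom and its negation.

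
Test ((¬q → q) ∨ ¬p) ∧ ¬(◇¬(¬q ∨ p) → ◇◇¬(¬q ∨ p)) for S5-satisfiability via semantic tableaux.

Unsatisfiable (every branch closes)

1. ((¬q → q) ∨ ¬p) ∧ ¬(◇¬(¬q ∨ p) → ◇◇¬(¬q ∨ p)), 0
2. (¬q → q) ∨ ¬p, 0
3. ¬(◇¬(¬q ∨ p) → ◇◇¬(¬q ∨ p)), 0
4. ◇¬(¬q ∨ p), 0
5. ¬◇◇¬(¬q ∨ p), 0
6. ¬◇¬(¬q ∨ p), 0
7. ¬q ∨ p, 0
8. ¬q → q, 0
9. p, 0
10. q, 0
11. ¬(¬q ∨ p), 1
12. q, 1
13. ¬p, 1
14. ¬◇¬(¬q ∨ p), 1
15. ¬q ∨ p, 1
16. p, 1
Accessibility: 0R0, 0R1, 1R0, 1R1
Branch closes: p and ¬p both at 1.
(One branch shown.) All branches close.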